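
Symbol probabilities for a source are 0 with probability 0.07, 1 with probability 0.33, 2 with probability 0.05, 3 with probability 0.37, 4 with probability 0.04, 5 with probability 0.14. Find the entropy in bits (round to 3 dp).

H = −Σ pᵢ log₂ pᵢ.
−0.07·log₂(0.07) = 0.2686
−0.33·log₂(0.33) = 0.5278
−0.05·log₂(0.05) = 0.2161
−0.37·log₂(0.37) = 0.5307
−0.04·log₂(0.04) = 0.1858
−0.14·log₂(0.14) = 0.3971
Sum ≈ 2.1261 → 2.126 bits.

2.126 bits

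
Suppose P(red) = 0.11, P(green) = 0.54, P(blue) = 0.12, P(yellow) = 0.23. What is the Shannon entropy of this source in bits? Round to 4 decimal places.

1.6851 bits

H = −Σ pᵢ log₂ pᵢ.
−0.11·log₂(0.11) = 0.3503
−0.54·log₂(0.54) = 0.4800
−0.12·log₂(0.12) = 0.3671
−0.23·log₂(0.23) = 0.4877
Sum ≈ 1.6851 → 1.6851 bits.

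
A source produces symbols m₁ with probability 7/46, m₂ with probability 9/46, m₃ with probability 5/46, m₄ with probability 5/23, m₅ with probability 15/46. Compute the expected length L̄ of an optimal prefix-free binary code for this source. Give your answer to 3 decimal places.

2.261 bits/symbol

Repeatedly combine the two least-probable nodes; the expected code length is the sum of the merged weights.
merge 5/46 + 7/46 → 6/23
merge 9/46 + 5/23 → 19/46
merge 6/23 + 15/46 → 27/46
merge 19/46 + 27/46 → 1
L = 6/23 + 19/46 + 27/46 + 1 = 52/23 ≈ 2.261 bits/symbol.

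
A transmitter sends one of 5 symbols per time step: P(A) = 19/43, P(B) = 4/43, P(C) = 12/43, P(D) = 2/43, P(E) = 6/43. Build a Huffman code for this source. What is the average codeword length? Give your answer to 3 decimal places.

Repeatedly combine the two least-probable nodes; the expected code length is the sum of the merged weights.
merge 2/43 + 4/43 → 6/43
merge 6/43 + 6/43 → 12/43
merge 12/43 + 12/43 → 24/43
merge 19/43 + 24/43 → 1
L = 6/43 + 12/43 + 24/43 + 1 = 85/43 ≈ 1.977 bits/symbol.

1.977 bits/symbol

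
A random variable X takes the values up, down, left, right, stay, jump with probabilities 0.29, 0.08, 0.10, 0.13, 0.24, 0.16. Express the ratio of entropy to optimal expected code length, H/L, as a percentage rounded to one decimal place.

Entropy H = −Σ p log₂ p ≈ 2.4414 bits.
Huffman merges: 2/25+1/10→9/50; 13/100+4/25→29/100; 9/50+6/25→21/50; 29/100+29/100→29/50; 21/50+29/50→1. L = 247/100 ≈ 2.4700.
Efficiency = H/L = 2.4414/2.4700 = 98.8%.

98.8%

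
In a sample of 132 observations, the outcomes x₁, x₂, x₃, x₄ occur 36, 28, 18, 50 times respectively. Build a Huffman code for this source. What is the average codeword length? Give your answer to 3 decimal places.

1.970 bits/symbol

Probabilities are the counts divided by 132.
Repeatedly combine the two least-probable nodes; the expected code length is the sum of the merged weights.
merge 3/22 + 7/33 → 23/66
merge 3/11 + 23/66 → 41/66
merge 25/66 + 41/66 → 1
L = 23/66 + 41/66 + 1 = 65/33 ≈ 1.970 bits/symbol.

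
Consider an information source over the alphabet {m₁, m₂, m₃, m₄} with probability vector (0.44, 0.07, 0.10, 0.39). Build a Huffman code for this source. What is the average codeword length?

1.73 bits/symbol

Repeatedly combine the two least-probable nodes; the expected code length is the sum of the merged weights.
merge 7/100 + 1/10 → 17/100
merge 17/100 + 39/100 → 14/25
merge 11/25 + 14/25 → 1
L = 17/100 + 14/25 + 1 = 173/100 = 1.73 bits/symbol.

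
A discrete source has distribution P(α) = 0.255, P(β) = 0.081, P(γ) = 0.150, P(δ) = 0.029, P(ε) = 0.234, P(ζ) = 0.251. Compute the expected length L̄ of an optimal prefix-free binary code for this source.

2.37 bits/symbol

Repeatedly combine the two least-probable nodes; the expected code length is the sum of the merged weights.
merge 29/1000 + 81/1000 → 11/100
merge 11/100 + 3/20 → 13/50
merge 117/500 + 251/1000 → 97/200
merge 51/200 + 13/50 → 103/200
merge 97/200 + 103/200 → 1
L = 11/100 + 13/50 + 97/200 + 103/200 + 1 = 237/100 = 2.37 bits/symbol.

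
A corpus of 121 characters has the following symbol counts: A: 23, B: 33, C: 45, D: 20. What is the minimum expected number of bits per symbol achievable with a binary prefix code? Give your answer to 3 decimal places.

1.983 bits/symbol

Probabilities are the counts divided by 121.
Repeatedly combine the two least-probable nodes; the expected code length is the sum of the merged weights.
merge 20/121 + 23/121 → 43/121
merge 3/11 + 43/121 → 76/121
merge 45/121 + 76/121 → 1
L = 43/121 + 76/121 + 1 = 240/121 ≈ 1.983 bits/symbol.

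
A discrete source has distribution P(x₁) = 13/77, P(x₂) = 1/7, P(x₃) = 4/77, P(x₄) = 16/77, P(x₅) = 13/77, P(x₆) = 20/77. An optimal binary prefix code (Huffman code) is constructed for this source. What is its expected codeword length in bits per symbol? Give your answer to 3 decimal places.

2.532 bits/symbol

Repeatedly combine the two least-probable nodes; the expected code length is the sum of the merged weights.
merge 4/77 + 1/7 → 15/77
merge 13/77 + 13/77 → 26/77
merge 15/77 + 16/77 → 31/77
merge 20/77 + 26/77 → 46/77
merge 31/77 + 46/77 → 1
L = 15/77 + 26/77 + 31/77 + 46/77 + 1 = 195/77 ≈ 2.532 bits/symbol.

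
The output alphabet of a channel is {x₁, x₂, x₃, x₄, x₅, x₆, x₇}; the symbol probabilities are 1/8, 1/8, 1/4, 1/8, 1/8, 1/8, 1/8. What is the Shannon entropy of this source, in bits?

Each probability is a power of 1/2, so log₂(1/p) is an integer.
H = Σ p·log₂(1/p) = 1/8·3 + 1/8·3 + 1/4·2 + 1/8·3 + 1/8·3 + 1/8·3 + 1/8·3 = 2.75 bits.

2.75 bits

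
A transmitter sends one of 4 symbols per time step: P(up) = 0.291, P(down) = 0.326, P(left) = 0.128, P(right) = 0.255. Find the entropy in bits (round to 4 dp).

H = −Σ pᵢ log₂ pᵢ.
−0.291·log₂(0.291) = 0.5182
−0.326·log₂(0.326) = 0.5272
−0.128·log₂(0.128) = 0.3796
−0.255·log₂(0.255) = 0.5027
Sum ≈ 1.9277 → 1.9277 bits.

1.9277 bits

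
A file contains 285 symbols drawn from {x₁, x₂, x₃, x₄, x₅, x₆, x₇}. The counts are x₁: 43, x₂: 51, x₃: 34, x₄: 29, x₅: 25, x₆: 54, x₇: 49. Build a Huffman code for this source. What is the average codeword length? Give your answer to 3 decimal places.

Probabilities are the counts divided by 285.
Repeatedly combine the two least-probable nodes; the expected code length is the sum of the merged weights.
merge 5/57 + 29/285 → 18/95
merge 34/285 + 43/285 → 77/285
merge 49/285 + 17/95 → 20/57
merge 18/95 + 18/95 → 36/95
merge 77/285 + 20/57 → 59/95
merge 36/95 + 59/95 → 1
L = 18/95 + 77/285 + 20/57 + 36/95 + 59/95 + 1 = 267/95 ≈ 2.811 bits/symbol.

2.811 bits/symbol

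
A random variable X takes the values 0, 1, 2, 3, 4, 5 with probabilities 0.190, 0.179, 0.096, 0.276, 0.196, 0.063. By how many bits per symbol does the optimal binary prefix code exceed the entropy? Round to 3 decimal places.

Entropy H = −Σ p log₂ p ≈ 2.4487 bits.
Huffman merges: 63/1000+12/125→159/1000; 159/1000+179/1000→169/500; 19/100+49/250→193/500; 69/250+169/500→307/500; 193/500+307/500→1. L = 2497/1000 ≈ 2.4970.
L − H = 2.4970 − 2.4487 = 0.048 bits.

0.048 bits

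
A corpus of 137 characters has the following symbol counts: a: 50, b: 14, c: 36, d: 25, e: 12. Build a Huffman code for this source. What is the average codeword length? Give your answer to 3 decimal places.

2.190 bits/symbol

Probabilities are the counts divided by 137.
Repeatedly combine the two least-probable nodes; the expected code length is the sum of the merged weights.
merge 12/137 + 14/137 → 26/137
merge 25/137 + 26/137 → 51/137
merge 36/137 + 50/137 → 86/137
merge 51/137 + 86/137 → 1
L = 26/137 + 51/137 + 86/137 + 1 = 300/137 ≈ 2.190 bits/symbol.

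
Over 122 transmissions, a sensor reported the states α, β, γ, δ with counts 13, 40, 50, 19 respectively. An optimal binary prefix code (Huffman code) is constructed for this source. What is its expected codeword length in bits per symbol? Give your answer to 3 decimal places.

1.852 bits/symbol

Probabilities are the counts divided by 122.
Repeatedly combine the two least-probable nodes; the expected code length is the sum of the merged weights.
merge 13/122 + 19/122 → 16/61
merge 16/61 + 20/61 → 36/61
merge 25/61 + 36/61 → 1
L = 16/61 + 36/61 + 1 = 113/61 ≈ 1.852 bits/symbol.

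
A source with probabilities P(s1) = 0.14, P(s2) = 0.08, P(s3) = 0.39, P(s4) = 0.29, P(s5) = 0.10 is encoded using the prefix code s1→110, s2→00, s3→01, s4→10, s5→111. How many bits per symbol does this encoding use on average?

2.24 bits/symbol

L̄ = Σ pᵢ·ℓᵢ = 0.14·3 + 0.08·2 + 0.39·2 + 0.29·2 + 0.10·3 = 2.24 bits/symbol.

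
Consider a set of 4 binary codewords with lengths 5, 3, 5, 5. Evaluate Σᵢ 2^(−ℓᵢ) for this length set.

With common denominator 2^5 = 32: Σ 2^(−ℓᵢ) = 1/32 + 4/32 + 1/32 + 1/32 = 7/32 = 0.21875.

0.21875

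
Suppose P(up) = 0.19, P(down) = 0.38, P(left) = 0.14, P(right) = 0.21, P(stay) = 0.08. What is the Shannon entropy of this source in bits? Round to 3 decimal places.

H = −Σ pᵢ log₂ pᵢ.
−0.19·log₂(0.19) = 0.4552
−0.38·log₂(0.38) = 0.5305
−0.14·log₂(0.14) = 0.3971
−0.21·log₂(0.21) = 0.4728
−0.08·log₂(0.08) = 0.2915
Sum ≈ 2.1471 → 2.147 bits.

2.147 bits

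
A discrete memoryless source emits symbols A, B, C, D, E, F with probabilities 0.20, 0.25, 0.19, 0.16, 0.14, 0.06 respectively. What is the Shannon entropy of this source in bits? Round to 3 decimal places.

2.483 bits

H = −Σ pᵢ log₂ pᵢ.
−0.20·log₂(0.20) = 0.4644
−0.25·log₂(0.25) = 0.5000
−0.19·log₂(0.19) = 0.4552
−0.16·log₂(0.16) = 0.4230
−0.14·log₂(0.14) = 0.3971
−0.06·log₂(0.06) = 0.2435
Sum ≈ 2.4833 → 2.483 bits.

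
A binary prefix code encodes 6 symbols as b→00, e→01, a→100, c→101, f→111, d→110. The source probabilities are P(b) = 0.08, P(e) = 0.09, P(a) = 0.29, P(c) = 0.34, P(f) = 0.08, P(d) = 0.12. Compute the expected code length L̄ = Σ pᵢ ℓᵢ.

L̄ = Σ pᵢ·ℓᵢ = 0.08·2 + 0.09·2 + 0.29·3 + 0.34·3 + 0.08·3 + 0.12·3 = 2.83 bits/symbol.

2.83 bits/symbol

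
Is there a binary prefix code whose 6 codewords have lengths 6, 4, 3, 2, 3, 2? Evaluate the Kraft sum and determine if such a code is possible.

0.828125; yes

With common denominator 2^6 = 64: Σ 2^(−ℓᵢ) = 1/64 + 4/64 + 8/64 + 16/64 + 8/64 + 16/64 = 53/64 = 0.828125.
Kraft's inequality requires Σ ≤ 1; here Σ = 0.828125 ≤ 1, so such a prefix code exists.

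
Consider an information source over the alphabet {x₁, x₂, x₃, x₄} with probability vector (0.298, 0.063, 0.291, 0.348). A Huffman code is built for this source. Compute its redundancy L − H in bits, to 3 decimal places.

Entropy H = −Σ p log₂ p ≈ 1.8200 bits.
Huffman merges: 63/1000+291/1000→177/500; 149/500+87/250→323/500; 177/500+323/500→1. L = 2 ≈ 2.0000.
L − H = 2.0000 − 1.8200 = 0.180 bits.

0.180 bits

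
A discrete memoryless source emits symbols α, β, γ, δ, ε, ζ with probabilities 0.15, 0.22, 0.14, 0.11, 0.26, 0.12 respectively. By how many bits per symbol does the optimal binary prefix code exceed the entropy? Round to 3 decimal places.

Entropy H = −Σ p log₂ p ≈ 2.5109 bits.
Huffman merges: 11/100+3/25→23/100; 7/50+3/20→29/100; 11/50+23/100→9/20; 13/50+29/100→11/20; 9/20+11/20→1. L = 63/25 ≈ 2.5200.
L − H = 2.5200 − 2.5109 = 0.009 bits.

0.009 bits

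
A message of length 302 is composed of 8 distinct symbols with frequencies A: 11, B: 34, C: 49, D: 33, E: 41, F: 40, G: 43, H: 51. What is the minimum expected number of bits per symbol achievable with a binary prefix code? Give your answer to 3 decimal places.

Probabilities are the counts divided by 302.
Repeatedly combine the two least-probable nodes; the expected code length is the sum of the merged weights.
merge 11/302 + 33/302 → 22/151
merge 17/151 + 20/151 → 37/151
merge 41/302 + 43/302 → 42/151
merge 22/151 + 49/302 → 93/302
merge 51/302 + 37/151 → 125/302
merge 42/151 + 93/302 → 177/302
merge 125/302 + 177/302 → 1
L = 22/151 + 37/151 + 42/151 + 93/302 + 125/302 + 177/302 + 1 = 899/302 ≈ 2.977 bits/symbol.

2.977 bits/symbol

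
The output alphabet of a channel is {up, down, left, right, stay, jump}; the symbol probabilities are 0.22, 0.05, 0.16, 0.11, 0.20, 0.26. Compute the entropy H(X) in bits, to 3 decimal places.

H = −Σ pᵢ log₂ pᵢ.
−0.22·log₂(0.22) = 0.4806
−0.05·log₂(0.05) = 0.2161
−0.16·log₂(0.16) = 0.4230
−0.11·log₂(0.11) = 0.3503
−0.20·log₂(0.20) = 0.4644
−0.26·log₂(0.26) = 0.5053
Sum ≈ 2.4396 → 2.440 bits.

2.440 bits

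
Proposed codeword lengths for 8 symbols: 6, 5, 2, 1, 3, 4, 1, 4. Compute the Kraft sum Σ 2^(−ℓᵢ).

1.546875

With common denominator 2^6 = 64: Σ 2^(−ℓᵢ) = 1/64 + 2/64 + 16/64 + 32/64 + 8/64 + 4/64 + 32/64 + 4/64 = 99/64 = 1.546875.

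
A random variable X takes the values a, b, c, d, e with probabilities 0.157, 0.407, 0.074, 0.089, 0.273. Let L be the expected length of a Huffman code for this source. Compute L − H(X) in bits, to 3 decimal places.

Entropy H = −Σ p log₂ p ≈ 2.0471 bits.
Huffman merges: 37/500+89/1000→163/1000; 157/1000+163/1000→8/25; 273/1000+8/25→593/1000; 407/1000+593/1000→1. L = 519/250 ≈ 2.0760.
L − H = 2.0760 − 2.0471 = 0.029 bits.

0.029 bits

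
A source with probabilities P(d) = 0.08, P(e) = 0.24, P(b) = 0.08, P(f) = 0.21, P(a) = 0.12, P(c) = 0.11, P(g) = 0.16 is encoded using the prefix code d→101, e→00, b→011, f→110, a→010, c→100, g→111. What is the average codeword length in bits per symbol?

2.76 bits/symbol

L̄ = Σ pᵢ·ℓᵢ = 0.08·3 + 0.24·2 + 0.08·3 + 0.21·3 + 0.12·3 + 0.11·3 + 0.16·3 = 2.76 bits/symbol.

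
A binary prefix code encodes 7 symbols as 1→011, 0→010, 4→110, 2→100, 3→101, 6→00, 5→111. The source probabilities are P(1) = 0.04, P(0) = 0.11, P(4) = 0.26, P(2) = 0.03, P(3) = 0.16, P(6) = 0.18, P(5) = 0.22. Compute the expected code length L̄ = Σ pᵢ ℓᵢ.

2.82 bits/symbol

L̄ = Σ pᵢ·ℓᵢ = 0.04·3 + 0.11·3 + 0.26·3 + 0.03·3 + 0.16·3 + 0.18·2 + 0.22·3 = 2.82 bits/symbol.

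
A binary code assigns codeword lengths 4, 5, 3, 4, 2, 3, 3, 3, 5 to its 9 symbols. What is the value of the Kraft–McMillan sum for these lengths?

With common denominator 2^5 = 32: Σ 2^(−ℓᵢ) = 2/32 + 1/32 + 4/32 + 2/32 + 8/32 + 4/32 + 4/32 + 4/32 + 1/32 = 30/32 = 0.9375.

0.9375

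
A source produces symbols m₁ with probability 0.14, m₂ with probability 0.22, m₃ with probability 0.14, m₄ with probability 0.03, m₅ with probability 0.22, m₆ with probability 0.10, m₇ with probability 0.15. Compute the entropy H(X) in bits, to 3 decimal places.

2.650 bits

H = −Σ pᵢ log₂ pᵢ.
−0.14·log₂(0.14) = 0.3971
−0.22·log₂(0.22) = 0.4806
−0.14·log₂(0.14) = 0.3971
−0.03·log₂(0.03) = 0.1518
−0.22·log₂(0.22) = 0.4806
−0.10·log₂(0.10) = 0.3322
−0.15·log₂(0.15) = 0.4105
Sum ≈ 2.6499 → 2.650 bits.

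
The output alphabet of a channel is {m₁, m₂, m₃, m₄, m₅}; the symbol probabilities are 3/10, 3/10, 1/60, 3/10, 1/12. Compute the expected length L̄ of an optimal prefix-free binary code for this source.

Repeatedly combine the two least-probable nodes; the expected code length is the sum of the merged weights.
merge 1/60 + 1/12 → 1/10
merge 1/10 + 3/10 → 2/5
merge 3/10 + 3/10 → 3/5
merge 2/5 + 3/5 → 1
L = 1/10 + 2/5 + 3/5 + 1 = 21/10 = 2.1 bits/symbol.

2.1 bits/symbol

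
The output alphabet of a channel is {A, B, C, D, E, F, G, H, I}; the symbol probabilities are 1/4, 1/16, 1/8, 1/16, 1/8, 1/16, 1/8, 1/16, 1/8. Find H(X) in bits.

3 bits

Each probability is a power of 1/2, so log₂(1/p) is an integer.
H = Σ p·log₂(1/p) = 1/4·2 + 1/16·4 + 1/8·3 + 1/16·4 + 1/8·3 + 1/16·4 + 1/8·3 + 1/16·4 + 1/8·3 = 3 bits.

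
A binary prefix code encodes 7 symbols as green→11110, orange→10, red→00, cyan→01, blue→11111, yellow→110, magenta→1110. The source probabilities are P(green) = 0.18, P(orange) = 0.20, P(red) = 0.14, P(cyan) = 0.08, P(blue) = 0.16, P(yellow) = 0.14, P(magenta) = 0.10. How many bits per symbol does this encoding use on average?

3.36 bits/symbol

L̄ = Σ pᵢ·ℓᵢ = 0.18·5 + 0.20·2 + 0.14·2 + 0.08·2 + 0.16·5 + 0.14·3 + 0.10·4 = 3.36 bits/symbol.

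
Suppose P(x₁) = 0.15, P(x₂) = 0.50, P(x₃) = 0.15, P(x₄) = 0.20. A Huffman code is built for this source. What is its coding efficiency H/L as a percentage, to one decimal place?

Entropy H = −Σ p log₂ p ≈ 1.7855 bits.
Huffman merges: 3/20+3/20→3/10; 1/5+3/10→1/2; 1/2+1/2→1. L = 9/5 ≈ 1.8000.
Efficiency = H/L = 1.7855/1.8000 = 99.2%.

99.2%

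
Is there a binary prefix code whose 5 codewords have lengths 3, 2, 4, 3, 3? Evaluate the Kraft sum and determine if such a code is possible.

0.6875; yes

With common denominator 2^4 = 16: Σ 2^(−ℓᵢ) = 2/16 + 4/16 + 1/16 + 2/16 + 2/16 = 11/16 = 0.6875.
Kraft's inequality requires Σ ≤ 1; here Σ = 0.6875 ≤ 1, so such a prefix code exists.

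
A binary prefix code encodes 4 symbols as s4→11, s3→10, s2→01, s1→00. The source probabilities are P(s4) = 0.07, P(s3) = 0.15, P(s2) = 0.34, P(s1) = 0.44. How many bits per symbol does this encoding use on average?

L̄ = Σ pᵢ·ℓᵢ = 0.07·2 + 0.15·2 + 0.34·2 + 0.44·2 = 2 bits/symbol.

2 bits/symbol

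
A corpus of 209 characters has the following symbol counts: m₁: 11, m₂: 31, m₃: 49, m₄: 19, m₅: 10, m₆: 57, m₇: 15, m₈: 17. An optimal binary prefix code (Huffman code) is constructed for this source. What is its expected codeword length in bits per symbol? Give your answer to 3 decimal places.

Probabilities are the counts divided by 209.
Repeatedly combine the two least-probable nodes; the expected code length is the sum of the merged weights.
merge 10/209 + 1/19 → 21/209
merge 15/209 + 17/209 → 32/209
merge 1/11 + 21/209 → 40/209
merge 31/209 + 32/209 → 63/209
merge 40/209 + 49/209 → 89/209
merge 3/11 + 63/209 → 120/209
merge 89/209 + 120/209 → 1
L = 21/209 + 32/209 + 40/209 + 63/209 + 89/209 + 120/209 + 1 = 574/209 ≈ 2.746 bits/symbol.

2.746 bits/symbol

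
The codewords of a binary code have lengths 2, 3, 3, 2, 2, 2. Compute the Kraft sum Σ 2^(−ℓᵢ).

With common denominator 2^3 = 8: Σ 2^(−ℓᵢ) = 2/8 + 1/8 + 1/8 + 2/8 + 2/8 + 2/8 = 10/8 = 1.25.

1.25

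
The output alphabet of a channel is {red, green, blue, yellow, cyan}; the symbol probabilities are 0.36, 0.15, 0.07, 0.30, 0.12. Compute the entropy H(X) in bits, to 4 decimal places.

H = −Σ pᵢ log₂ pᵢ.
−0.36·log₂(0.36) = 0.5306
−0.15·log₂(0.15) = 0.4105
−0.07·log₂(0.07) = 0.2686
−0.30·log₂(0.30) = 0.5211
−0.12·log₂(0.12) = 0.3671
Sum ≈ 2.0979 → 2.0979 bits.

2.0979 bits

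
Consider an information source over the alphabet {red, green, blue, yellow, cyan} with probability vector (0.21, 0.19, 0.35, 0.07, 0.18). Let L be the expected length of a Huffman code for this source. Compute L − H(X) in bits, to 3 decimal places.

0.078 bits

Entropy H = −Σ p log₂ p ≈ 2.1720 bits.
Huffman merges: 7/100+9/50→1/4; 19/100+21/100→2/5; 1/4+7/20→3/5; 2/5+3/5→1. L = 9/4 ≈ 2.2500.
L − H = 2.2500 − 2.1720 = 0.078 bits.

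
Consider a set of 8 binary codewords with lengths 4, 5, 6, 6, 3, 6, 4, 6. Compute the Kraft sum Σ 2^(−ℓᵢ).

With common denominator 2^6 = 64: Σ 2^(−ℓᵢ) = 4/64 + 2/64 + 1/64 + 1/64 + 8/64 + 1/64 + 4/64 + 1/64 = 22/64 = 0.34375.

0.34375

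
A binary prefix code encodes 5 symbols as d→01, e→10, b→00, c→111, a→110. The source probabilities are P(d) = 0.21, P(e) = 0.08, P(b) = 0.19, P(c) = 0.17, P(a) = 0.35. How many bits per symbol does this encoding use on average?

2.52 bits/symbol

L̄ = Σ pᵢ·ℓᵢ = 0.21·2 + 0.08·2 + 0.19·2 + 0.17·3 + 0.35·3 = 2.52 bits/symbol.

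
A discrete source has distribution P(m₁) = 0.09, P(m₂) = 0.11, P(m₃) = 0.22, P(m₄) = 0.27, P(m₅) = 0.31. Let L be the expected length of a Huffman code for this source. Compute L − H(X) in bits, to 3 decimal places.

Entropy H = −Σ p log₂ p ≈ 2.1773 bits.
Huffman merges: 9/100+11/100→1/5; 1/5+11/50→21/50; 27/100+31/100→29/50; 21/50+29/50→1. L = 11/5 ≈ 2.2000.
L − H = 2.2000 − 2.1773 = 0.023 bits.

0.023 bits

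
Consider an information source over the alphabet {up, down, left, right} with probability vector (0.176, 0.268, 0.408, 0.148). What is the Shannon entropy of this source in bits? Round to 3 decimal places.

H = −Σ pᵢ log₂ pᵢ.
−0.176·log₂(0.176) = 0.4411
−0.268·log₂(0.268) = 0.5091
−0.408·log₂(0.408) = 0.5277
−0.148·log₂(0.148) = 0.4079
Sum ≈ 1.8859 → 1.886 bits.

1.886 bits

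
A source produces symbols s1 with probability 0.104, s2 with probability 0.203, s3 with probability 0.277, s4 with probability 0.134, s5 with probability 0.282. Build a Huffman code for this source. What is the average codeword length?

Repeatedly combine the two least-probable nodes; the expected code length is the sum of the merged weights.
merge 13/125 + 67/500 → 119/500
merge 203/1000 + 119/500 → 441/1000
merge 277/1000 + 141/500 → 559/1000
merge 441/1000 + 559/1000 → 1
L = 119/500 + 441/1000 + 559/1000 + 1 = 1119/500 = 2.238 bits/symbol.

2.238 bits/symbol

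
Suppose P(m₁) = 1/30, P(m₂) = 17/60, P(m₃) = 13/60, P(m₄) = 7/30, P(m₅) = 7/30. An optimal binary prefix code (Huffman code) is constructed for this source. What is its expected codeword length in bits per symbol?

Repeatedly combine the two least-probable nodes; the expected code length is the sum of the merged weights.
merge 1/30 + 13/60 → 1/4
merge 7/30 + 7/30 → 7/15
merge 1/4 + 17/60 → 8/15
merge 7/15 + 8/15 → 1
L = 1/4 + 7/15 + 8/15 + 1 = 9/4 = 2.25 bits/symbol.

2.25 bits/symbol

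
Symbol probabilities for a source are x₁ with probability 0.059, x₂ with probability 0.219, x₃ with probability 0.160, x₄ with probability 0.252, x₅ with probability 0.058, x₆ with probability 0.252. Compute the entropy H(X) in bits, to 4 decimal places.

2.3842 bits

H = −Σ pᵢ log₂ pᵢ.
−0.059·log₂(0.059) = 0.2409
−0.219·log₂(0.219) = 0.4798
−0.160·log₂(0.160) = 0.4230
−0.252·log₂(0.252) = 0.5011
−0.058·log₂(0.058) = 0.2383
−0.252·log₂(0.252) = 0.5011
Sum ≈ 2.3842 → 2.3842 bits.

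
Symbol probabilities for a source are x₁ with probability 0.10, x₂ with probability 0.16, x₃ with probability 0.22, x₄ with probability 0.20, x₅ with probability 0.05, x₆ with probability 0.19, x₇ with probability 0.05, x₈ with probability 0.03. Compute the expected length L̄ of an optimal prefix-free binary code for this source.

Repeatedly combine the two least-probable nodes; the expected code length is the sum of the merged weights.
merge 3/100 + 1/20 → 2/25
merge 1/20 + 2/25 → 13/100
merge 1/10 + 13/100 → 23/100
merge 4/25 + 19/100 → 7/20
merge 1/5 + 11/50 → 21/50
merge 23/100 + 7/20 → 29/50
merge 21/50 + 29/50 → 1
L = 2/25 + 13/100 + 23/100 + 7/20 + 21/50 + 29/50 + 1 = 279/100 = 2.79 bits/symbol.

2.79 bits/symbol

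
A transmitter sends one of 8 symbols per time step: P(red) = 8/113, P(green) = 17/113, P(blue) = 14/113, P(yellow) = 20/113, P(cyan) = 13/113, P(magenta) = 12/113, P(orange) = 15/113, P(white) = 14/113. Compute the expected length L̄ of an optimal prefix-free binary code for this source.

3 bits/symbol

Repeatedly combine the two least-probable nodes; the expected code length is the sum of the merged weights.
merge 8/113 + 12/113 → 20/113
merge 13/113 + 14/113 → 27/113
merge 14/113 + 15/113 → 29/113
merge 17/113 + 20/113 → 37/113
merge 20/113 + 27/113 → 47/113
merge 29/113 + 37/113 → 66/113
merge 47/113 + 66/113 → 1
L = 20/113 + 27/113 + 29/113 + 37/113 + 47/113 + 66/113 + 1 = 3 bits/symbol.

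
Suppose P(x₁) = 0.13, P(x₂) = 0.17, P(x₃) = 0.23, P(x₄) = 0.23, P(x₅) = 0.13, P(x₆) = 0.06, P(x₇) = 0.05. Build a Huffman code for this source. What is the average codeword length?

Repeatedly combine the two least-probable nodes; the expected code length is the sum of the merged weights.
merge 1/20 + 3/50 → 11/100
merge 11/100 + 13/100 → 6/25
merge 13/100 + 17/100 → 3/10
merge 23/100 + 23/100 → 23/50
merge 6/25 + 3/10 → 27/50
merge 23/50 + 27/50 → 1
L = 11/100 + 6/25 + 3/10 + 23/50 + 27/50 + 1 = 53/20 = 2.65 bits/symbol.

2.65 bits/symbol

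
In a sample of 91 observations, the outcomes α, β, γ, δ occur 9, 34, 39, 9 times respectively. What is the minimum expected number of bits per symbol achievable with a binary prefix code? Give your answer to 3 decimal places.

Probabilities are the counts divided by 91.
Repeatedly combine the two least-probable nodes; the expected code length is the sum of the merged weights.
merge 9/91 + 9/91 → 18/91
merge 18/91 + 34/91 → 4/7
merge 3/7 + 4/7 → 1
L = 18/91 + 4/7 + 1 = 23/13 ≈ 1.769 bits/symbol.

1.769 bits/symbol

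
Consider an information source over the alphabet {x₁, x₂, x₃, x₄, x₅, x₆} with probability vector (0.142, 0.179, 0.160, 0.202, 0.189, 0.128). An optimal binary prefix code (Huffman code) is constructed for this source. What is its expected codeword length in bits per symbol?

2.609 bits/symbol

Repeatedly combine the two least-probable nodes; the expected code length is the sum of the merged weights.
merge 16/125 + 71/500 → 27/100
merge 4/25 + 179/1000 → 339/1000
merge 189/1000 + 101/500 → 391/1000
merge 27/100 + 339/1000 → 609/1000
merge 391/1000 + 609/1000 → 1
L = 27/100 + 339/1000 + 391/1000 + 609/1000 + 1 = 2609/1000 = 2.609 bits/symbol.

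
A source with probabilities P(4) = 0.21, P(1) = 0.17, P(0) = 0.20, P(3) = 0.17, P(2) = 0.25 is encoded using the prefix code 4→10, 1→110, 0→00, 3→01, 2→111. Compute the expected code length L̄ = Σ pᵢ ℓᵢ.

L̄ = Σ pᵢ·ℓᵢ = 0.21·2 + 0.17·3 + 0.20·2 + 0.17·2 + 0.25·3 = 2.42 bits/symbol.

2.42 bits/symbol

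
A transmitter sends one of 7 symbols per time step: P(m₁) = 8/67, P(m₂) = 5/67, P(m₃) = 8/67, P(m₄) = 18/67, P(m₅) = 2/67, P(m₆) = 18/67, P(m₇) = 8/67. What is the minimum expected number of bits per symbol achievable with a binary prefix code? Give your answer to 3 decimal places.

2.567 bits/symbol

Repeatedly combine the two least-probable nodes; the expected code length is the sum of the merged weights.
merge 2/67 + 5/67 → 7/67
merge 7/67 + 8/67 → 15/67
merge 8/67 + 8/67 → 16/67
merge 15/67 + 16/67 → 31/67
merge 18/67 + 18/67 → 36/67
merge 31/67 + 36/67 → 1
L = 7/67 + 15/67 + 16/67 + 31/67 + 36/67 + 1 = 172/67 ≈ 2.567 bits/symbol.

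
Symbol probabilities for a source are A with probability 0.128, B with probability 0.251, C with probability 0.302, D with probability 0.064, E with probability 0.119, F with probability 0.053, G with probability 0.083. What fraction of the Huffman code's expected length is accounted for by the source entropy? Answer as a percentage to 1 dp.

99.2%

Entropy H = −Σ p log₂ p ≈ 2.5437 bits.
Huffman merges: 53/1000+8/125→117/1000; 83/1000+117/1000→1/5; 119/1000+16/125→247/1000; 1/5+247/1000→447/1000; 251/1000+151/500→553/1000; 447/1000+553/1000→1. L = 641/250 ≈ 2.5640.
Efficiency = H/L = 2.5437/2.5640 = 99.2%.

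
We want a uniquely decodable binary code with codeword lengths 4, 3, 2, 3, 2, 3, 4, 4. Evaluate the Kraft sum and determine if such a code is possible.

1.0625; no

With common denominator 2^4 = 16: Σ 2^(−ℓᵢ) = 1/16 + 2/16 + 4/16 + 2/16 + 4/16 + 2/16 + 1/16 + 1/16 = 17/16 = 1.0625.
Kraft's inequality requires Σ ≤ 1; here Σ = 1.0625 > 1, so no such prefix code exists.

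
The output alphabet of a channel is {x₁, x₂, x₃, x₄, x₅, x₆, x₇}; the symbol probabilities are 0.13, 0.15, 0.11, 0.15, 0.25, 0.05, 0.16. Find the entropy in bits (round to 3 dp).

H = −Σ pᵢ log₂ pᵢ.
−0.13·log₂(0.13) = 0.3826
−0.15·log₂(0.15) = 0.4105
−0.11·log₂(0.11) = 0.3503
−0.15·log₂(0.15) = 0.4105
−0.25·log₂(0.25) = 0.5000
−0.05·log₂(0.05) = 0.2161
−0.16·log₂(0.16) = 0.4230
Sum ≈ 2.6931 → 2.693 bits.

2.693 bits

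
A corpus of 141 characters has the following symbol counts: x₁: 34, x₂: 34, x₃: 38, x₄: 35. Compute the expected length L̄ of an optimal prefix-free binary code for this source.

Probabilities are the counts divided by 141.
Repeatedly combine the two least-probable nodes; the expected code length is the sum of the merged weights.
merge 34/141 + 34/141 → 68/141
merge 35/141 + 38/141 → 73/141
merge 68/141 + 73/141 → 1
L = 68/141 + 73/141 + 1 = 2 bits/symbol.

2 bits/symbol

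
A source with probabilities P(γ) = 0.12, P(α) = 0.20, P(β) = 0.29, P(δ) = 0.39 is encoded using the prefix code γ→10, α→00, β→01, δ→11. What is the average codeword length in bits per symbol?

2 bits/symbol

L̄ = Σ pᵢ·ℓᵢ = 0.12·2 + 0.20·2 + 0.29·2 + 0.39·2 = 2 bits/symbol.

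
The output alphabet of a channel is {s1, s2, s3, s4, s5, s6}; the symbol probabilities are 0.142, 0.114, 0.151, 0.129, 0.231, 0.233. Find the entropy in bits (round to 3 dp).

2.528 bits

H = −Σ pᵢ log₂ pᵢ.
−0.142·log₂(0.142) = 0.3999
−0.114·log₂(0.114) = 0.3571
−0.151·log₂(0.151) = 0.4118
−0.129·log₂(0.129) = 0.3811
−0.231·log₂(0.231) = 0.4883
−0.233·log₂(0.233) = 0.4897
Sum ≈ 2.5280 → 2.528 bits.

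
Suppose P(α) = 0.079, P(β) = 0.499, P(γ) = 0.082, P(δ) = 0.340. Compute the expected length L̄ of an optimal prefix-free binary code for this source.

1.662 bits/symbol

Repeatedly combine the two least-probable nodes; the expected code length is the sum of the merged weights.
merge 79/1000 + 41/500 → 161/1000
merge 161/1000 + 17/50 → 501/1000
merge 499/1000 + 501/1000 → 1
L = 161/1000 + 501/1000 + 1 = 831/500 = 1.662 bits/symbol.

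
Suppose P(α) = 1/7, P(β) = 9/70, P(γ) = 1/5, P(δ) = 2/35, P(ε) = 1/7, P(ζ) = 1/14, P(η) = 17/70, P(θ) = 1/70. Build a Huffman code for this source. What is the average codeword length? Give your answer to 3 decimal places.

Repeatedly combine the two least-probable nodes; the expected code length is the sum of the merged weights.
merge 1/70 + 2/35 → 1/14
merge 1/14 + 1/14 → 1/7
merge 9/70 + 1/7 → 19/70
merge 1/7 + 1/7 → 2/7
merge 1/5 + 17/70 → 31/70
merge 19/70 + 2/7 → 39/70
merge 31/70 + 39/70 → 1
L = 1/14 + 1/7 + 19/70 + 2/7 + 31/70 + 39/70 + 1 = 97/35 ≈ 2.771 bits/symbol.

2.771 bits/symbol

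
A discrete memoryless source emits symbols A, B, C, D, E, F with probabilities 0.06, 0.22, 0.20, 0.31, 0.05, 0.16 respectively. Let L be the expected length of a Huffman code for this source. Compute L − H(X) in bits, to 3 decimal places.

Entropy H = −Σ p log₂ p ≈ 2.3514 bits.
Huffman merges: 1/20+3/50→11/100; 11/100+4/25→27/100; 1/5+11/50→21/50; 27/100+31/100→29/50; 21/50+29/50→1. L = 119/50 ≈ 2.3800.
L − H = 2.3800 − 2.3514 = 0.029 bits.

0.029 bits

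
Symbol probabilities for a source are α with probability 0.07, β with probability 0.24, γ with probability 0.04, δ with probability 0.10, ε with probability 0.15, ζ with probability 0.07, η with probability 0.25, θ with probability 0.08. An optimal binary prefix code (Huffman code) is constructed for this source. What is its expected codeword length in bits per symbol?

Repeatedly combine the two least-probable nodes; the expected code length is the sum of the merged weights.
merge 1/25 + 7/100 → 11/100
merge 7/100 + 2/25 → 3/20
merge 1/10 + 11/100 → 21/100
merge 3/20 + 3/20 → 3/10
merge 21/100 + 6/25 → 9/20
merge 1/4 + 3/10 → 11/20
merge 9/20 + 11/20 → 1
L = 11/100 + 3/20 + 21/100 + 3/10 + 9/20 + 11/20 + 1 = 277/100 = 2.77 bits/symbol.

2.77 bits/symbol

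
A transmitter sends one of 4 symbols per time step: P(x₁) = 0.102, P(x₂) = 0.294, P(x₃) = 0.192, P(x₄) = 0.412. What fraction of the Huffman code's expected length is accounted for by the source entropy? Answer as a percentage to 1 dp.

97.7%

Entropy H = −Σ p log₂ p ≈ 1.8393 bits.
Huffman merges: 51/500+24/125→147/500; 147/500+147/500→147/250; 103/250+147/250→1. L = 941/500 ≈ 1.8820.
Efficiency = H/L = 1.8393/1.8820 = 97.7%.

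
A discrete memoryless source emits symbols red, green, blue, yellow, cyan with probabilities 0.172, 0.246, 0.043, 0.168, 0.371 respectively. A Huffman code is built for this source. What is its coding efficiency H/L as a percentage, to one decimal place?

Entropy H = −Σ p log₂ p ≈ 2.0928 bits.
Huffman merges: 43/1000+21/125→211/1000; 43/250+211/1000→383/1000; 123/500+371/1000→617/1000; 383/1000+617/1000→1. L = 2211/1000 ≈ 2.2110.
Efficiency = H/L = 2.0928/2.2110 = 94.7%.

94.7%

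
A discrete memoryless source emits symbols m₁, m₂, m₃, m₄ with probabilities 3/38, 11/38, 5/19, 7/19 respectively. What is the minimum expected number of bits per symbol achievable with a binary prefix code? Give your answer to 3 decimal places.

Repeatedly combine the two least-probable nodes; the expected code length is the sum of the merged weights.
merge 3/38 + 5/19 → 13/38
merge 11/38 + 13/38 → 12/19
merge 7/19 + 12/19 → 1
L = 13/38 + 12/19 + 1 = 75/38 ≈ 1.974 bits/symbol.

1.974 bits/symbol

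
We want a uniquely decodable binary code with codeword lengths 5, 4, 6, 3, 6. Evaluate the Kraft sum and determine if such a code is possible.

0.25; yes

With common denominator 2^6 = 64: Σ 2^(−ℓᵢ) = 2/64 + 4/64 + 1/64 + 8/64 + 1/64 = 16/64 = 0.25.
Kraft's inequality requires Σ ≤ 1; here Σ = 0.25 ≤ 1, so such a prefix code exists.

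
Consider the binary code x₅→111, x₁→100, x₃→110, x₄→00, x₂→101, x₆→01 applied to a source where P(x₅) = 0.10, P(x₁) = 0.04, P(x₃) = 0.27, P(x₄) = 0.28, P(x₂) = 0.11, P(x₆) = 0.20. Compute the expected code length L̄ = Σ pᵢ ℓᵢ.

2.52 bits/symbol

L̄ = Σ pᵢ·ℓᵢ = 0.10·3 + 0.04·3 + 0.27·3 + 0.28·2 + 0.11·3 + 0.20·2 = 2.52 bits/symbol.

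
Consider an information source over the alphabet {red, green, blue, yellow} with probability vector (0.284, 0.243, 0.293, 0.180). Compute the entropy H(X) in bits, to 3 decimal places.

H = −Σ pᵢ log₂ pᵢ.
−0.284·log₂(0.284) = 0.5158
−0.243·log₂(0.243) = 0.4960
−0.293·log₂(0.293) = 0.5189
−0.180·log₂(0.180) = 0.4453
Sum ≈ 1.9759 → 1.976 bits.

1.976 bits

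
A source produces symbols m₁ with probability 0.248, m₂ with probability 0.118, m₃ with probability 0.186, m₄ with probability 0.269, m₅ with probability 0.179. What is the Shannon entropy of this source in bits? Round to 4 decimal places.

2.2679 bits

H = −Σ pᵢ log₂ pᵢ.
−0.248·log₂(0.248) = 0.4989
−0.118·log₂(0.118) = 0.3638
−0.186·log₂(0.186) = 0.4514
−0.269·log₂(0.269) = 0.5096
−0.179·log₂(0.179) = 0.4443
Sum ≈ 2.2679 → 2.2679 bits.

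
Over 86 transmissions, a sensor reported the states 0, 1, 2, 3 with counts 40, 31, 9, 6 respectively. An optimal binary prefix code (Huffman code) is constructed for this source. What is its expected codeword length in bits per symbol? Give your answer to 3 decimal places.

1.709 bits/symbol

Probabilities are the counts divided by 86.
Repeatedly combine the two least-probable nodes; the expected code length is the sum of the merged weights.
merge 3/43 + 9/86 → 15/86
merge 15/86 + 31/86 → 23/43
merge 20/43 + 23/43 → 1
L = 15/86 + 23/43 + 1 = 147/86 ≈ 1.709 bits/symbol.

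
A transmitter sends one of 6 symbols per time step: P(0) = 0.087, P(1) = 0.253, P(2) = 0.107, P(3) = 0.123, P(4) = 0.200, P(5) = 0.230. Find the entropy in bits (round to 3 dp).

H = −Σ pᵢ log₂ pᵢ.
−0.087·log₂(0.087) = 0.3065
−0.253·log₂(0.253) = 0.5016
−0.107·log₂(0.107) = 0.3450
−0.123·log₂(0.123) = 0.3719
−0.200·log₂(0.200) = 0.4644
−0.230·log₂(0.230) = 0.4877
Sum ≈ 2.4771 → 2.477 bits.

2.477 bits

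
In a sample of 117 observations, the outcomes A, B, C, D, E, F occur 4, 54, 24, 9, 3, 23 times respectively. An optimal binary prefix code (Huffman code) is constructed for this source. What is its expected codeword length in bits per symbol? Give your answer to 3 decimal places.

Probabilities are the counts divided by 117.
Repeatedly combine the two least-probable nodes; the expected code length is the sum of the merged weights.
merge 1/39 + 4/117 → 7/117
merge 7/117 + 1/13 → 16/117
merge 16/117 + 23/117 → 1/3
merge 8/39 + 1/3 → 7/13
merge 6/13 + 7/13 → 1
L = 7/117 + 16/117 + 1/3 + 7/13 + 1 = 242/117 ≈ 2.068 bits/symbol.

2.068 bits/symbol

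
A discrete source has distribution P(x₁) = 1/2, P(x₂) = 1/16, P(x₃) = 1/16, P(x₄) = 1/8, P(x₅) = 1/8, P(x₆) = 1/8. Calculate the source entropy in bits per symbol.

Each probability is a power of 1/2, so log₂(1/p) is an integer.
H = Σ p·log₂(1/p) = 1/2·1 + 1/16·4 + 1/16·4 + 1/8·3 + 1/8·3 + 1/8·3 = 2.125 bits.

2.125 bits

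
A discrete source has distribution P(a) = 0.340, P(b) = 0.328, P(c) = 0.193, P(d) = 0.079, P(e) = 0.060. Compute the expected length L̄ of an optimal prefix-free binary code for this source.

Repeatedly combine the two least-probable nodes; the expected code length is the sum of the merged weights.
merge 3/50 + 79/1000 → 139/1000
merge 139/1000 + 193/1000 → 83/250
merge 41/125 + 83/250 → 33/50
merge 17/50 + 33/50 → 1
L = 139/1000 + 83/250 + 33/50 + 1 = 2131/1000 = 2.131 bits/symbol.

2.131 bits/symbol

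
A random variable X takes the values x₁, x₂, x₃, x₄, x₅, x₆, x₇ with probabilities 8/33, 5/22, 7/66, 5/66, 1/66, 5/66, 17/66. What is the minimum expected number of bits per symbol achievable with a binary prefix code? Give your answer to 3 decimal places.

Repeatedly combine the two least-probable nodes; the expected code length is the sum of the merged weights.
merge 1/66 + 5/66 → 1/11
merge 5/66 + 1/11 → 1/6
merge 7/66 + 1/6 → 3/11
merge 5/22 + 8/33 → 31/66
merge 17/66 + 3/11 → 35/66
merge 31/66 + 35/66 → 1
L = 1/11 + 1/6 + 3/11 + 31/66 + 35/66 + 1 = 167/66 ≈ 2.530 bits/symbol.

2.530 bits/symbol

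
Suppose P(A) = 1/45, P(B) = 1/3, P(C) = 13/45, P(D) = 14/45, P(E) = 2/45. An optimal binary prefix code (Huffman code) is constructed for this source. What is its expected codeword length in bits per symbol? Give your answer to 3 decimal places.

2.067 bits/symbol

Repeatedly combine the two least-probable nodes; the expected code length is the sum of the merged weights.
merge 1/45 + 2/45 → 1/15
merge 1/15 + 13/45 → 16/45
merge 14/45 + 1/3 → 29/45
merge 16/45 + 29/45 → 1
L = 1/15 + 16/45 + 29/45 + 1 = 31/15 ≈ 2.067 bits/symbol.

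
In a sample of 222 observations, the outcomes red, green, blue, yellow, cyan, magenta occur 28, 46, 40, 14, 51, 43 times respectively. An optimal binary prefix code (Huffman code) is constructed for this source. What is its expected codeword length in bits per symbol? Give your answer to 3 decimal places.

Probabilities are the counts divided by 222.
Repeatedly combine the two least-probable nodes; the expected code length is the sum of the merged weights.
merge 7/111 + 14/111 → 7/37
merge 20/111 + 7/37 → 41/111
merge 43/222 + 23/111 → 89/222
merge 17/74 + 41/111 → 133/222
merge 89/222 + 133/222 → 1
L = 7/37 + 41/111 + 89/222 + 133/222 + 1 = 284/111 ≈ 2.559 bits/symbol.

2.559 bits/symbol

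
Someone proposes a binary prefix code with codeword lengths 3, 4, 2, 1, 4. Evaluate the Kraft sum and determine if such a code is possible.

With common denominator 2^4 = 16: Σ 2^(−ℓᵢ) = 2/16 + 1/16 + 4/16 + 8/16 + 1/16 = 16/16 = 1.
Kraft's inequality requires Σ ≤ 1; here Σ = 1 ≤ 1, so such a prefix code exists.

1; yes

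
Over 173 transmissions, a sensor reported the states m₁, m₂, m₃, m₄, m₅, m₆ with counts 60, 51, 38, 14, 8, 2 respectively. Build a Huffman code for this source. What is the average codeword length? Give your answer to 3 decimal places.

Probabilities are the counts divided by 173.
Repeatedly combine the two least-probable nodes; the expected code length is the sum of the merged weights.
merge 2/173 + 8/173 → 10/173
merge 10/173 + 14/173 → 24/173
merge 24/173 + 38/173 → 62/173
merge 51/173 + 60/173 → 111/173
merge 62/173 + 111/173 → 1
L = 10/173 + 24/173 + 62/173 + 111/173 + 1 = 380/173 ≈ 2.197 bits/symbol.

2.197 bits/symbol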